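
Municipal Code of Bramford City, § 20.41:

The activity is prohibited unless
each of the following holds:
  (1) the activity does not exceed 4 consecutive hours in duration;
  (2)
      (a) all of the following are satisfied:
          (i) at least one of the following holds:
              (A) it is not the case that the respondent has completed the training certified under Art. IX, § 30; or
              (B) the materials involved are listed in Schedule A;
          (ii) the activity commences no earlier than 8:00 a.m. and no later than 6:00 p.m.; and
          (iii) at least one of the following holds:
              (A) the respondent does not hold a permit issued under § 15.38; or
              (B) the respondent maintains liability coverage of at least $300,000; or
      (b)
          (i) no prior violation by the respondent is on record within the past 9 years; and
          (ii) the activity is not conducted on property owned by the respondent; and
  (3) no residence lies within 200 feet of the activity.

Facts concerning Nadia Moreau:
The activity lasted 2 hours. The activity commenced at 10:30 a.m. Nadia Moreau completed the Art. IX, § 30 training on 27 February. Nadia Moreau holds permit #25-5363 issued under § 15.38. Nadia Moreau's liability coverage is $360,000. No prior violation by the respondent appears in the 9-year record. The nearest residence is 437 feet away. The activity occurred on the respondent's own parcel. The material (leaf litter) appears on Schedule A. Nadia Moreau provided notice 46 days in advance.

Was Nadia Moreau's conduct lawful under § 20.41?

Yes — lawful.

(1) ≤ 4 hrs duration — met.
(A) not (training certified) — not satisfied.
(B) Schedule A material — holds.
So (i) is satisfied (F OR T).
(ii) start within hours — holds.
(A) not (holds permit) — not met.
(B) coverage ≥ $300,000 — met.
So (iii) is satisfied (F OR T).
(a): T AND T AND T → true.
(i) no prior violation — satisfied.
(ii) not (own property) — not met.
(b): T AND F → false.
(2) = T OR F = true.
(3) no residence in 200 ft — met.
Overall = T AND T AND T = true.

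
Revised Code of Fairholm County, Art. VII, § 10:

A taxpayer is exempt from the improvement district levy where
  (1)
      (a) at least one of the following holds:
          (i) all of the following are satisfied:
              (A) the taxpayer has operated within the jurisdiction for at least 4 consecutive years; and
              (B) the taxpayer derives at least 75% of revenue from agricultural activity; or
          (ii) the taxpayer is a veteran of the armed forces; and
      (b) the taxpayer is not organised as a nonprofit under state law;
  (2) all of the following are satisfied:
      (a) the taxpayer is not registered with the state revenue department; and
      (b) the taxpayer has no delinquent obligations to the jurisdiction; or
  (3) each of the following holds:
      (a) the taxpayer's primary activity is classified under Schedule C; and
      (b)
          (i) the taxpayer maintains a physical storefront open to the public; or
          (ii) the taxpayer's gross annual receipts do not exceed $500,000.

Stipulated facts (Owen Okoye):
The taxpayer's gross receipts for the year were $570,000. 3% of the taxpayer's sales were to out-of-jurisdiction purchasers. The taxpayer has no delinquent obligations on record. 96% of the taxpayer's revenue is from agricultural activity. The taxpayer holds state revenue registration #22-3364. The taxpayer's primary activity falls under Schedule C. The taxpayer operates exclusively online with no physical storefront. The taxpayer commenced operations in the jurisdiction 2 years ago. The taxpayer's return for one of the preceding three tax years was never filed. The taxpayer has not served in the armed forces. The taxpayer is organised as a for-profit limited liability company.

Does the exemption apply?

No — not exempt.

(A) ≥ 4 yrs in jurisdiction — fails.
(B) ≥75% agricultural — satisfied.
(i) = F AND T = false.
(ii) veteran — not met.
(a) = F OR F = false.
(b) not (nonprofit) — holds.
So (1) is not satisfied (F AND T).
(a) not (state-registered) — fails.
(b) no delinquency — holds.
(2): F AND T → false.
(a) Schedule C activity — met.
(i) has storefront — not satisfied.
(ii) receipts ≤ $500,000 — not met.
(b) = F OR F = false.
(3) = T AND F = false.
So Overall is not satisfied (F OR F OR F).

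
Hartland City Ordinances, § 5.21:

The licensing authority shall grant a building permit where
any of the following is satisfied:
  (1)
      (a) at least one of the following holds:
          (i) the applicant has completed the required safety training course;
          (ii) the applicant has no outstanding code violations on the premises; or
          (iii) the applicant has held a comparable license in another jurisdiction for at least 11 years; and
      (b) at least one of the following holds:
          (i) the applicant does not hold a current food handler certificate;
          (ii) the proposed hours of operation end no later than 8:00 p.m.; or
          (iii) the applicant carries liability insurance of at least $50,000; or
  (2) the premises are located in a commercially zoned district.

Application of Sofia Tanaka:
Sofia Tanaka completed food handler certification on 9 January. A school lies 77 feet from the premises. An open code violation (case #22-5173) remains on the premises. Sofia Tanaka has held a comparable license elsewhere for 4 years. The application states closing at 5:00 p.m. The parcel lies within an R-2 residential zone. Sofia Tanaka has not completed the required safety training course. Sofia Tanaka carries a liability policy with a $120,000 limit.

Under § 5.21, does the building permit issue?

(i) safety training — not met.
(ii) no code violations — fails.
(iii) prior license ≥ 11 yr — not met.
(a): F OR F OR F → false.
(i) not (food handler cert.) — not satisfied.
(ii) closes by 8 p.m. — satisfied.
(iii) insurance ≥ $50,000 — met.
(b) = F OR T OR T = true.
(1) = F AND T = false.
(2) commercially zoned — not satisfied.
So Overall is not satisfied (F OR F).

No — denied.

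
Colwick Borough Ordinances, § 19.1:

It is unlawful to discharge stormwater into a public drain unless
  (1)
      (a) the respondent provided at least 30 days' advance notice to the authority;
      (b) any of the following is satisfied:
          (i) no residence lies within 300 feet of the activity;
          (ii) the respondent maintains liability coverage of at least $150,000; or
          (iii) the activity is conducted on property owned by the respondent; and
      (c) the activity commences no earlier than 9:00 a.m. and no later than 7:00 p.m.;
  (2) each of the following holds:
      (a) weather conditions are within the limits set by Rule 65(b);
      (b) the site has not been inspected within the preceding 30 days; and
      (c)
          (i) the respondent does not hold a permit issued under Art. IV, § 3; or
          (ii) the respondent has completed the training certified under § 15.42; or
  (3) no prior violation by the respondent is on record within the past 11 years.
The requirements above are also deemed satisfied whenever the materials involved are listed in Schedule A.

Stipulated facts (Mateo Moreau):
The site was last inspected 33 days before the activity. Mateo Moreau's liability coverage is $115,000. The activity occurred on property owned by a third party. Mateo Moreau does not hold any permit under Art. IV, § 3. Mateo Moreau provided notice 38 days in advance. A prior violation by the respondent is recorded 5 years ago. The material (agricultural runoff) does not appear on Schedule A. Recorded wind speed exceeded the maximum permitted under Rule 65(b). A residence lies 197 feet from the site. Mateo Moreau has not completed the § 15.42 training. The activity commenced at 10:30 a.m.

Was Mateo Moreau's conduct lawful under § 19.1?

No — unlawful.

(a) ≥30 days' notice — holds.
(i) no residence in 300 ft — not met.
(ii) coverage ≥ $150,000 — fails.
(iii) own property — not satisfied.
(b): F OR F OR F → false.
(c) start within hours — holds.
So (1) is not satisfied (T AND F AND T).
(a) weather ok — fails.
(b) not (site inspected) — met.
(i) not (holds permit) — satisfied.
(ii) training certified — not met.
(c): T OR F → true.
(2): F AND T AND T → false.
(3) no prior violation — not met.
So Overall is not satisfied (F OR F OR F).
Exception (Schedule A material) — not satisfied.
Result: main false OR exception false → false.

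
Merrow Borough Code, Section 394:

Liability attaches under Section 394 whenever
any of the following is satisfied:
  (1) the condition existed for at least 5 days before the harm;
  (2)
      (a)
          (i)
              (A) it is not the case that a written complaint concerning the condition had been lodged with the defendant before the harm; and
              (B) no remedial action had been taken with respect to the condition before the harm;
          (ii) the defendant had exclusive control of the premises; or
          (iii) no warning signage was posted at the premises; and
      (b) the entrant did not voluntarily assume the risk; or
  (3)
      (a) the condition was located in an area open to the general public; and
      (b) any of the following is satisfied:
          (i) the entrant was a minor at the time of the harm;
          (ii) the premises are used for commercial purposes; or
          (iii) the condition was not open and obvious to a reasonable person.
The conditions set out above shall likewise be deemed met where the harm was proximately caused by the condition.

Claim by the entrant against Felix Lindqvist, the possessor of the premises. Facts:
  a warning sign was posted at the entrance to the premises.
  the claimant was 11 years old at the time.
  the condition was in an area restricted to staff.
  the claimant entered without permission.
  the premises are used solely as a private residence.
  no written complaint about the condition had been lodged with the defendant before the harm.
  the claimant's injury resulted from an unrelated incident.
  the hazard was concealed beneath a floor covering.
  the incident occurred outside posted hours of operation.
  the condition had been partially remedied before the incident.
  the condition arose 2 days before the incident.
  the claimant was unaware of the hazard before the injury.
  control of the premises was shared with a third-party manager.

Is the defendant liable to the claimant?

(1) condition ≥5 days old — fails.
(A) not (complaint lodged) — satisfied.
(B) no remedial action — fails.
(i) = T AND F = false.
(ii) exclusive control — not met.
(iii) no signage posted — not satisfied.
So (a) is not satisfied (F OR F OR F).
(b) no assumed risk — satisfied.
(2): F AND T → false.
(a) public area — not satisfied.
(i) entrant a minor — satisfied.
(ii) commercial use — not met.
(iii) not open/obvious — holds.
(b): T OR F OR T → true.
(3) = F AND T = false.
So Overall is not satisfied (F OR F OR F).
Exception (proximate cause) — not satisfied.
Result: main false OR exception false → false.

No — not liable.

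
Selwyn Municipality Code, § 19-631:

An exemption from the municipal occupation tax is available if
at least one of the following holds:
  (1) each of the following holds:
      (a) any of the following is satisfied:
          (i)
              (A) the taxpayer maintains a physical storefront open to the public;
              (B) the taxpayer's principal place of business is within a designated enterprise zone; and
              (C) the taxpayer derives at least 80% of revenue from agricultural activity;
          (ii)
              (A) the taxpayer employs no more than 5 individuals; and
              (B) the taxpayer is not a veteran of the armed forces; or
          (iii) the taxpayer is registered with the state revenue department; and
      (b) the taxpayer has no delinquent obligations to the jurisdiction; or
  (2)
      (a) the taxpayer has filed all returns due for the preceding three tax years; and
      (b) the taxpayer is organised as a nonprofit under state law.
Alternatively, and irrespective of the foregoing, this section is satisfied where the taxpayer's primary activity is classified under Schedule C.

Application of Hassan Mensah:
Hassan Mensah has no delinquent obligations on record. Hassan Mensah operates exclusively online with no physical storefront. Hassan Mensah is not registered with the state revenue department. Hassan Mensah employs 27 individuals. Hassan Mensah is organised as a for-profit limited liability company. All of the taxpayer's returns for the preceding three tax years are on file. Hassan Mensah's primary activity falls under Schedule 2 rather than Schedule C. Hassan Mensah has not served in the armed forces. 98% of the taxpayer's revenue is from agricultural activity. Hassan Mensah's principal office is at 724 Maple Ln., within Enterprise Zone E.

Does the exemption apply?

No — not exempt.

(A) has storefront — not met.
(B) in enterprise zone — holds.
(C) ≥80% agricultural — met.
So (i) is not satisfied (F AND T AND T).
(A) ≤ 5 employees — not met.
(B) not (veteran) — satisfied.
So (ii) is not satisfied (F AND T).
(iii) state-registered — not satisfied.
So (a) is not satisfied (F OR F OR F).
(b) no delinquency — met.
So (1) is not satisfied (F AND T).
(a) returns current — satisfied.
(b) nonprofit — not satisfied.
(2): T AND F → false.
Overall: F OR F → false.
Exception (Schedule C activity) — not satisfied.
Result: main false OR exception false → false.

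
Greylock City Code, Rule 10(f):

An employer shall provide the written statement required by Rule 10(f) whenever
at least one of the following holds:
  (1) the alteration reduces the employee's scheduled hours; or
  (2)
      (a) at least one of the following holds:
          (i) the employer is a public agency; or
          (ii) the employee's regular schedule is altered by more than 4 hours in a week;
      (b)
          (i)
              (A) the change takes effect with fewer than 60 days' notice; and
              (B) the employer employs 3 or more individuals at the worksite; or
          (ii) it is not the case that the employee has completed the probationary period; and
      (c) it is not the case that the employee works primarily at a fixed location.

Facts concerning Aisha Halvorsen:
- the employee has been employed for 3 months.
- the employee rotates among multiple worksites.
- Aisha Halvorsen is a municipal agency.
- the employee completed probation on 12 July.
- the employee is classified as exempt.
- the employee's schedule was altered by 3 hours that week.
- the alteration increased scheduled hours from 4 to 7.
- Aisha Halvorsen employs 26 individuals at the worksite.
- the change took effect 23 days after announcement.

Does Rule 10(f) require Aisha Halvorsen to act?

Yes — required.

(1) hours reduced — fails.
(i) public agency — satisfied.
(ii) schedule shift > 4h — not satisfied.
(a) = T OR F = true.
(A) < 60 days' notice — holds.
(B) ≥ 3 at site — holds.
So (i) is satisfied (T AND T).
(ii) not (past probation) — not satisfied.
(b): T OR F → true.
(c) not (fixed location) — satisfied.
(2): T AND T AND T → true.
Overall = F OR T = true.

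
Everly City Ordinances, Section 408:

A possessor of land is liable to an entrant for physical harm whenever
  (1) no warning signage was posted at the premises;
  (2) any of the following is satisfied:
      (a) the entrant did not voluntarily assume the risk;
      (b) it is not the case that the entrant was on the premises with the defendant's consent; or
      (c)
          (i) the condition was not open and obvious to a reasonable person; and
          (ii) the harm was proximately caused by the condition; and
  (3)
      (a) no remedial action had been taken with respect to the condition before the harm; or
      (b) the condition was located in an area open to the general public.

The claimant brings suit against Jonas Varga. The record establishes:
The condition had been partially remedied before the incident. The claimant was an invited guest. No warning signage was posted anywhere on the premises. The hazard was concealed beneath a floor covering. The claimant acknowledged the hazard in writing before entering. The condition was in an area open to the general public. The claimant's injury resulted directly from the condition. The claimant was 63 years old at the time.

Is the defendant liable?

Yes — liable.

(1) no signage posted — met.
(a) no assumed risk — fails.
(b) not (consent to enter) — fails.
(i) not open/obvious — satisfied.
(ii) proximate cause — satisfied.
(c): T AND T → true.
(2) = F OR F OR T = true.
(a) no remedial action — fails.
(b) public area — holds.
So (3) is satisfied (F OR T).
Overall = T AND T AND T = true.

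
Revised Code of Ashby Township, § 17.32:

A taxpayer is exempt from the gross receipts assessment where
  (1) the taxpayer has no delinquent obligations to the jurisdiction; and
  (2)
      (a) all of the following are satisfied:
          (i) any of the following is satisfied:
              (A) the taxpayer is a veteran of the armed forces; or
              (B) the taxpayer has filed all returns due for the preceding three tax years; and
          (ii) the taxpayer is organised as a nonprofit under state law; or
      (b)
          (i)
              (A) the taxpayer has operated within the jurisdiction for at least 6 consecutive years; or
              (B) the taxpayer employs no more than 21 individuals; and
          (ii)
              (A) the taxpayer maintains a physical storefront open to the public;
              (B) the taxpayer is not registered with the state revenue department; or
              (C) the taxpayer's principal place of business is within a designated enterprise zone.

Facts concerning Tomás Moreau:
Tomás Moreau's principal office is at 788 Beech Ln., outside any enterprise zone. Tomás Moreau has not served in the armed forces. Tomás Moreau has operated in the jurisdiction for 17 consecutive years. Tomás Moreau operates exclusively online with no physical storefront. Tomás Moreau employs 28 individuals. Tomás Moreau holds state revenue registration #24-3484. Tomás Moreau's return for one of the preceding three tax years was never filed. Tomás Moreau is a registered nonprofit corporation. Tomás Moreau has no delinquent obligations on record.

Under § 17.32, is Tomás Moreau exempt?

(1) no delinquency — holds.
(A) veteran — not satisfied.
(B) returns current — fails.
(i): F OR F → false.
(ii) nonprofit — satisfied.
(a) = F AND T = false.
(A) ≥ 6 yrs in jurisdiction — satisfied.
(B) ≤ 21 employees — not satisfied.
(i): T OR F → true.
(A) has storefront — not satisfied.
(B) not (state-registered) — not satisfied.
(C) in enterprise zone — not met.
So (ii) is not satisfied (F OR F OR F).
So (b) is not satisfied (T AND F).
(2): F OR F → false.
So Overall is not satisfied (T AND F).

No — not exempt.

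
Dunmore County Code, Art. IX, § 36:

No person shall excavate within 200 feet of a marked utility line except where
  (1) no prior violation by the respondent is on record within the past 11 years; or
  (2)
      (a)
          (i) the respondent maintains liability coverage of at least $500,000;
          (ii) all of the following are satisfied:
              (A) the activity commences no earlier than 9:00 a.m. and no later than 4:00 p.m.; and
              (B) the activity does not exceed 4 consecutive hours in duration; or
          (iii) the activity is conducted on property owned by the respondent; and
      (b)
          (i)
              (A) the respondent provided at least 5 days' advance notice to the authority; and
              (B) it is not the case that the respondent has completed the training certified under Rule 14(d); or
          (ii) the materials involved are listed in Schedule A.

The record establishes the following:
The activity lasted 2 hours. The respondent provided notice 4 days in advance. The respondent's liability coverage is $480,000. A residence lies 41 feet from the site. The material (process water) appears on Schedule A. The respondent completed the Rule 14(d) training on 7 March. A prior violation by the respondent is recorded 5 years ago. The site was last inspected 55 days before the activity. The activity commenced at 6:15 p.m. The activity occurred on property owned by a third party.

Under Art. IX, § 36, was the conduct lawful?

No — unlawful.

(1) no prior violation — not met.
(i) coverage ≥ $500,000 — not met.
(A) start within hours — fails.
(B) ≤ 4 hrs duration — satisfied.
(ii) = F AND T = false.
(iii) own property — fails.
(a): F OR F OR F → false.
(A) ≥5 days' notice — not met.
(B) not (training certified) — fails.
(i) = F AND F = false.
(ii) Schedule A material — holds.
(b): F OR T → true.
(2) = F AND T = false.
So Overall is not satisfied (F OR F).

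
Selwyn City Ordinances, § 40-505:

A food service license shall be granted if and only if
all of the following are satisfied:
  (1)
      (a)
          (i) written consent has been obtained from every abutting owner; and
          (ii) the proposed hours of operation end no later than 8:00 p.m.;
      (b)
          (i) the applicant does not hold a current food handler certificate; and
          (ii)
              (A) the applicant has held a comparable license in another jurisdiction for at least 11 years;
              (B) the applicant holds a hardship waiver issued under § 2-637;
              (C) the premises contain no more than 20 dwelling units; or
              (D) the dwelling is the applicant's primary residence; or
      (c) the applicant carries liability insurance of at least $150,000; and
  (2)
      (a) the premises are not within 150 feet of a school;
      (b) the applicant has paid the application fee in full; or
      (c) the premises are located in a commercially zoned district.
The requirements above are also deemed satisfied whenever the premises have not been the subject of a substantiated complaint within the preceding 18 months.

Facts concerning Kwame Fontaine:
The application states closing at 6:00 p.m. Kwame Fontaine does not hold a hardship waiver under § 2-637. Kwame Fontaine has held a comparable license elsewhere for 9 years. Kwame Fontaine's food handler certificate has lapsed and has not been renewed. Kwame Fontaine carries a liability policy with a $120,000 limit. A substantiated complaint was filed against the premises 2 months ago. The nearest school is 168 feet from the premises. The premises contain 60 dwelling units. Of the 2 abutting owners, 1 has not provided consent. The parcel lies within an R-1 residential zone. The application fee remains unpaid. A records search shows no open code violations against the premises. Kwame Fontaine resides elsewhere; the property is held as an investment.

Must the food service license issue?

No — denied.

(i) all abutters consent — not met.
(ii) closes by 8 p.m. — met.
(a): F AND T → false.
(i) not (food handler cert.) — satisfied.
(A) prior license ≥ 11 yr — not met.
(B) hardship waiver — not met.
(C) ≤ 20 units — fails.
(D) primary residence — fails.
So (ii) is not satisfied (F OR F OR F OR F).
(b): T AND F → false.
(c) insurance ≥ $150,000 — fails.
So (1) is not satisfied (F OR F OR F).
(a) ≥150 ft from school — satisfied.
(b) fee paid — fails.
(c) commercially zoned — not satisfied.
(2) = T OR F OR F = true.
Overall = F AND T = false.
Exception (no complaint in 18 mo.) — not satisfied.
Result: main false OR exception false → false.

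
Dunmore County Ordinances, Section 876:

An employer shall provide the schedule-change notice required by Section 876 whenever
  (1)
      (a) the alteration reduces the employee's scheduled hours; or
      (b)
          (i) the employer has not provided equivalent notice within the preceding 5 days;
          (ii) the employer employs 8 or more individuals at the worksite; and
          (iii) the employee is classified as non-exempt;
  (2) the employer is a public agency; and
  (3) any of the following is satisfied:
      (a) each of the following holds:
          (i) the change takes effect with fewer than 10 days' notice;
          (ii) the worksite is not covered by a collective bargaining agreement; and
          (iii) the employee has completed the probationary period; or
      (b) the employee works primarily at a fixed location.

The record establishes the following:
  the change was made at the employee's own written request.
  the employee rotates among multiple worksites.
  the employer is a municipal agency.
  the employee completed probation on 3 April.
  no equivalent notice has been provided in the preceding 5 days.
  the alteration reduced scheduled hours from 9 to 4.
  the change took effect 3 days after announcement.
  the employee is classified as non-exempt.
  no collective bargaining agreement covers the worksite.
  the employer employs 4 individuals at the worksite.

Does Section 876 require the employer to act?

(a) hours reduced — met.
(i) no recent notice — holds.
(ii) ≥ 8 at site — fails.
(iii) non-exempt — holds.
(b) = T AND F AND T = false.
So (1) is satisfied (T OR F).
(2) public agency — met.
(i) < 10 days' notice — satisfied.
(ii) no CBA — holds.
(iii) past probation — holds.
So (a) is satisfied (T AND T AND T).
(b) fixed location — fails.
(3): T OR F → true.
Overall: T AND T AND T → true.

Yes — required.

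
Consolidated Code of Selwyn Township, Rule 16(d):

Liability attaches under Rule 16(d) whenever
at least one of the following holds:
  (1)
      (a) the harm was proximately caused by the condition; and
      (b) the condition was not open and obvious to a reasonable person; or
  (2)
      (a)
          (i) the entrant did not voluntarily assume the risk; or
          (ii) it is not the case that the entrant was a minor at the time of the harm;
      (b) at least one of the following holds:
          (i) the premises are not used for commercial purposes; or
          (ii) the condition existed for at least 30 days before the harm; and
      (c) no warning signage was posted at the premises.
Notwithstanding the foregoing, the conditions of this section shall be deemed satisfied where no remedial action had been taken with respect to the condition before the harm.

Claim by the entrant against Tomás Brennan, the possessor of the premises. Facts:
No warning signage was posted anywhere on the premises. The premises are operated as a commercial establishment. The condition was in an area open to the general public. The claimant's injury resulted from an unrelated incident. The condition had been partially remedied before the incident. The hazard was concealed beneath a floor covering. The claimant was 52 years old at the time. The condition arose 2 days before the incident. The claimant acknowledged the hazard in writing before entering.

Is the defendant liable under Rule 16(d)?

(a) proximate cause — not met.
(b) not open/obvious — satisfied.
(1) = F AND T = false.
(i) no assumed risk — not met.
(ii) not (entrant a minor) — met.
So (a) is satisfied (F OR T).
(i) not (commercial use) — fails.
(ii) condition ≥30 days old — not satisfied.
So (b) is not satisfied (F OR F).
(c) no signage posted — met.
So (2) is not satisfied (T AND F AND T).
So Overall is not satisfied (F OR F).
Exception (no remedial action) — not satisfied.
Result: main false OR exception false → false.

No — not liable.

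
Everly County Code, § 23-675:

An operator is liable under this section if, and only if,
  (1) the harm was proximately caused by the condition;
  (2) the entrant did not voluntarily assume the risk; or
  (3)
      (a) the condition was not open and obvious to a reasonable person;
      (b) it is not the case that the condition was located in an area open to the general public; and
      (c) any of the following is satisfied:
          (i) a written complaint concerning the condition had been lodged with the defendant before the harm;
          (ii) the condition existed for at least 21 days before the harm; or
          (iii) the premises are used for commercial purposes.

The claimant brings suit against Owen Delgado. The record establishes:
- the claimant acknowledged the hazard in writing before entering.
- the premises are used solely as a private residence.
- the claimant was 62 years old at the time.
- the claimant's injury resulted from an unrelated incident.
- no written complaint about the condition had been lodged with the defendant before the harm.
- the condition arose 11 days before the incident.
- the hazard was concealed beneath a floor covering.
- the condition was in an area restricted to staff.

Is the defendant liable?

No — not liable.

(1) proximate cause — not met.
(2) no assumed risk — not satisfied.
(a) not open/obvious — satisfied.
(b) not (public area) — satisfied.
(i) complaint lodged — fails.
(ii) condition ≥21 days old — not satisfied.
(iii) commercial use — not satisfied.
(c) = F OR F OR F = false.
(3): T AND T AND F → false.
Overall: F OR F OR F → false.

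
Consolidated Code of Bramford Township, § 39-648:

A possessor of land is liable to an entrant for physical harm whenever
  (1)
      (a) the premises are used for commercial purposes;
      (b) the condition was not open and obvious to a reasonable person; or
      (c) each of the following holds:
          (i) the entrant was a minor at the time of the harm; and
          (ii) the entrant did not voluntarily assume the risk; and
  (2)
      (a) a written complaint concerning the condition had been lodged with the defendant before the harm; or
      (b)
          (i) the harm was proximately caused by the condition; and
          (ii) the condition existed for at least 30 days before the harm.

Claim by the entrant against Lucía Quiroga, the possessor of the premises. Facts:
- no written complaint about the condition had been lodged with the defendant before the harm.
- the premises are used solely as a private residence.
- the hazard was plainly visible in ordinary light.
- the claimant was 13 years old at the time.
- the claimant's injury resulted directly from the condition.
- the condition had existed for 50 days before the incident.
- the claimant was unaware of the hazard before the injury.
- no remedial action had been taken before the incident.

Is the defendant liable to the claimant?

(a) commercial use — fails.
(b) not open/obvious — fails.
(i) entrant a minor — satisfied.
(ii) no assumed risk — holds.
So (c) is satisfied (T AND T).
So (1) is satisfied (F OR F OR T).
(a) complaint lodged — fails.
(i) proximate cause — holds.
(ii) condition ≥30 days old — holds.
So (b) is satisfied (T AND T).
(2): F OR T → true.
Overall: T AND T → true.

Yes — liable.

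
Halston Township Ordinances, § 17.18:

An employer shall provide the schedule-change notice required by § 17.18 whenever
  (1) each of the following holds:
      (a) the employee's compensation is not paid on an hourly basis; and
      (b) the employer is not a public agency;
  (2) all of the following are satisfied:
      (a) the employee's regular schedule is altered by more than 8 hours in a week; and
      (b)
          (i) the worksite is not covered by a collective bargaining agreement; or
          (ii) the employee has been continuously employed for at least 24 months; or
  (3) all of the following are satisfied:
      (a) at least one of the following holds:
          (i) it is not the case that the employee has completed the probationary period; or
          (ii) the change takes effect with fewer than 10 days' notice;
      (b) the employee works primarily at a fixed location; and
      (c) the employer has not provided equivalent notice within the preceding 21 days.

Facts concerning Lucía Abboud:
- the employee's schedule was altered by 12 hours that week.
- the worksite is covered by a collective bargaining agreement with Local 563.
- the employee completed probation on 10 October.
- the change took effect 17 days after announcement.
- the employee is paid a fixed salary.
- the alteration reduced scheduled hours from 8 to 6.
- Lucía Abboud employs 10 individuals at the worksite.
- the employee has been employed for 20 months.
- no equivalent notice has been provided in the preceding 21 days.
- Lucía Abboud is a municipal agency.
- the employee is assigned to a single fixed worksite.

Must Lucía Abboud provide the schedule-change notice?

(a) not (hourly-paid) — met.
(b) not (public agency) — fails.
So (1) is not satisfied (T AND F).
(a) schedule shift > 8h — satisfied.
(i) no CBA — not satisfied.
(ii) tenure ≥ 24 mo. — fails.
So (b) is not satisfied (F OR F).
So (2) is not satisfied (T AND F).
(i) not (past probation) — fails.
(ii) < 10 days' notice — fails.
(a) = F OR F = false.
(b) fixed location — holds.
(c) no recent notice — holds.
(3) = F AND T AND T = false.
Overall: F OR F OR F → false.

No — not required.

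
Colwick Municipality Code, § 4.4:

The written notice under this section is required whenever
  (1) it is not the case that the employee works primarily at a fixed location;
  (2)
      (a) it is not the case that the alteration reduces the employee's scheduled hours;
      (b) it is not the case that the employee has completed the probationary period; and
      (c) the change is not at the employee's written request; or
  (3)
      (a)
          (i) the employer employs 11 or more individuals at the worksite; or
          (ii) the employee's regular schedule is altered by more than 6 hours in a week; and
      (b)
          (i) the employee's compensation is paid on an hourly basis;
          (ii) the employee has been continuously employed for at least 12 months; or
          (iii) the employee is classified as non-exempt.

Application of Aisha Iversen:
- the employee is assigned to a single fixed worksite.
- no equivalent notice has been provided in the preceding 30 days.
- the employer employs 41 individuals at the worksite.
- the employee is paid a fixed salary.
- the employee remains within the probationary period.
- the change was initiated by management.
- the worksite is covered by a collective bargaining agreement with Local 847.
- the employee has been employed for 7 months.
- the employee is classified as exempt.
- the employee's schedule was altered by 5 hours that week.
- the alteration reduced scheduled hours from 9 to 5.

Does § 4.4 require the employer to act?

No — not required.

(1) not (fixed location) — fails.
(a) not (hours reduced) — not met.
(b) not (past probation) — met.
(c) not employee-requested — met.
(2) = F AND T AND T = false.
(i) ≥ 11 at site — holds.
(ii) schedule shift > 6h — fails.
(a) = T OR F = true.
(i) hourly-paid — not met.
(ii) tenure ≥ 12 mo. — not met.
(iii) non-exempt — not met.
(b) = F OR F OR F = false.
(3) = T AND F = false.
Overall: F OR F OR F → false.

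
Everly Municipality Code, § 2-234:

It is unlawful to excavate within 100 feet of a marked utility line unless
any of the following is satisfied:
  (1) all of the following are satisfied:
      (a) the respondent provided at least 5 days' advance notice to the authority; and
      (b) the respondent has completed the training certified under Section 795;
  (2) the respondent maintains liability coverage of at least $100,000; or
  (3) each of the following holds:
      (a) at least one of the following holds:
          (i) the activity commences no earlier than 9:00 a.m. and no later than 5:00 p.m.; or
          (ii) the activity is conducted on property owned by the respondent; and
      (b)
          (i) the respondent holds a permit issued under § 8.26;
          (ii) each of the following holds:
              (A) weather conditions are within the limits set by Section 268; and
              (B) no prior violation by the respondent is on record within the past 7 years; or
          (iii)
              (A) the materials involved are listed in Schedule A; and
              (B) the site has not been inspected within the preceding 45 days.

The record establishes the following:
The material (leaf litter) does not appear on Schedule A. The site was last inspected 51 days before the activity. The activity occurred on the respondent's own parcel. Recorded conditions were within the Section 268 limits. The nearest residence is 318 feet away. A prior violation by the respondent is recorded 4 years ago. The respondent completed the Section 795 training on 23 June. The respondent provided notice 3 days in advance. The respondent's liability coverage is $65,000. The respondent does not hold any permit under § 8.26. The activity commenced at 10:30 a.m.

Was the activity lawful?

No — unlawful.

(a) ≥5 days' notice — not met.
(b) training certified — met.
So (1) is not satisfied (F AND T).
(2) coverage ≥ $100,000 — not met.
(i) start within hours — met.
(ii) own property — holds.
(a): T OR T → true.
(i) holds permit — not satisfied.
(A) weather ok — met.
(B) no prior violation — fails.
(ii): T AND F → false.
(A) Schedule A material — not met.
(B) not (site inspected) — satisfied.
(iii): F AND T → false.
(b) = F OR F OR F = false.
(3) = T AND F = false.
Overall: F OR F OR F → false.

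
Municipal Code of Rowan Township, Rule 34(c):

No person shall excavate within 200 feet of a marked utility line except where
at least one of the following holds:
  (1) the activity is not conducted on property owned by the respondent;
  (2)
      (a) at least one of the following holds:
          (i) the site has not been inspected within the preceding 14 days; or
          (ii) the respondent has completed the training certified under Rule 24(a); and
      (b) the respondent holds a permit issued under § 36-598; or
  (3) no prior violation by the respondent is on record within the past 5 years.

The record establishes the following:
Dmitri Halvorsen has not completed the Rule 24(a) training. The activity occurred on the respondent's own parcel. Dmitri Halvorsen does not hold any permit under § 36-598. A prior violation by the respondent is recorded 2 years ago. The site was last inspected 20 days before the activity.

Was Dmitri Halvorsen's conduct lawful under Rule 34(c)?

(1) not (own property) — fails.
(i) not (site inspected) — satisfied.
(ii) training certified — fails.
(a): T OR F → true.
(b) holds permit — not met.
So (2) is not satisfied (T AND F).
(3) no prior violation — not met.
Overall: F OR F OR F → false.

No — unlawful.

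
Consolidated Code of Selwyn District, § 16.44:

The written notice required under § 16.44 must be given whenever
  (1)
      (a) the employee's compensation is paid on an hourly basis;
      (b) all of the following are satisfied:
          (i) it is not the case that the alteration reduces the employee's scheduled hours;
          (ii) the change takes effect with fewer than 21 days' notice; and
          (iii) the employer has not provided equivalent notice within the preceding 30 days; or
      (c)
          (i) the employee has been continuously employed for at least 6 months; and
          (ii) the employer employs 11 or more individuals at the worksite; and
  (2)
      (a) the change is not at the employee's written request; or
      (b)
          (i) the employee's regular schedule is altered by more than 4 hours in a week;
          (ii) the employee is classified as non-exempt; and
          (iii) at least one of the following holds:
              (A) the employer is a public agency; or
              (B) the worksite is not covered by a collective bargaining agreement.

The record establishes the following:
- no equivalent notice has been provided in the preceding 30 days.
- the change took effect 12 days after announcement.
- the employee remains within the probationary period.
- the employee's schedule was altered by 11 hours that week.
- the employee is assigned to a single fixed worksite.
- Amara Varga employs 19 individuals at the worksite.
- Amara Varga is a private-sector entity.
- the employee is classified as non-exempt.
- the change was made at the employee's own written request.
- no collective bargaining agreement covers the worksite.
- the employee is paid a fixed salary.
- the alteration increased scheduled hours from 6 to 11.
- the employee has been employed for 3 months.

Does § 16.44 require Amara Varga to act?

(a) hourly-paid — not met.
(i) not (hours reduced) — satisfied.
(ii) < 21 days' notice — holds.
(iii) no recent notice — satisfied.
(b): T AND T AND T → true.
(i) tenure ≥ 6 mo. — fails.
(ii) ≥ 11 at site — holds.
(c) = F AND T = false.
(1) = F OR T OR F = true.
(a) not employee-requested — not satisfied.
(i) schedule shift > 4h — holds.
(ii) non-exempt — met.
(A) public agency — not met.
(B) no CBA — holds.
So (iii) is satisfied (F OR T).
So (b) is satisfied (T AND T AND T).
So (2) is satisfied (F OR T).
Overall = T AND T = true.

Yes — required.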